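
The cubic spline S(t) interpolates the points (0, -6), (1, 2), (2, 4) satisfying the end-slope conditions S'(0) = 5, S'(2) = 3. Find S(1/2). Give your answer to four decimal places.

With M_i denoting the second derivative at x_i, h_i = 1, 1, and Δ_i = (y_(i+1) − y_i)/h_i = 8, 2:
  1·M_0 + 4·M_1 + 1·M_2 = 6(Δ_1 - Δ_0) = -36
Clamped end conditions give two more equations: 2h_0·M_0 + h_0·M_1 = 6(Δ_0 - S'(0)) = 18 and h_1·M_1 + 2h_1·M_2 = 6(S'(2) - Δ_1) = 6.
Solving: M_0 = 17, M_1 = -16, M_2 = 11.
On [0, 1], S(t) = -6 + 5·t + 17/2·t² - 11/2·t³.
With t = 1/2: S(1/2) = -33/16.

-2.0625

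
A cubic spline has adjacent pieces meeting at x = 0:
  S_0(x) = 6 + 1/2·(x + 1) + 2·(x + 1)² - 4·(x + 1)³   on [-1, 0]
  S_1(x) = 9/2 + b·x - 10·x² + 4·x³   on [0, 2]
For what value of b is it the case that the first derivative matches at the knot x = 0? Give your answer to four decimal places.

S_0'(x) = 1/2 + 4·(x + 1) - 12·(x + 1)², so S_0'(0) = -15/2. On the right, S_1'(0) = b, so b = -15/2.

-7.5000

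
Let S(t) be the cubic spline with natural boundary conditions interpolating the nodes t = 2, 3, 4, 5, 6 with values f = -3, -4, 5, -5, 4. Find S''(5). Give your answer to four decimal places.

39.7500

Put M_i = S'' at the i-th knot. Here h = (1, 1, 1, 1) and Δ = (-1, 9, -10, 9), so the interior equations h_(i-1)·M_(i-1) + 2(h_(i-1)+h_i)·M_i + h_i·M_(i+1) = 6(Δ_i − Δ_(i-1)) read
  1·M_0 + 4·M_1 + 1·M_2 = 6(Δ_1 - Δ_0) = 60
  1·M_1 + 4·M_2 + 1·M_3 = 6(Δ_2 - Δ_1) = -114
  1·M_2 + 4·M_3 + 1·M_4 = 6(Δ_3 - Δ_2) = 114
Natural end conditions: M_0 = M_4 = 0.
Hence M_0 = 0, M_1 = 105/4, M_2 = -45, M_3 = 159/4, M_4 = 0.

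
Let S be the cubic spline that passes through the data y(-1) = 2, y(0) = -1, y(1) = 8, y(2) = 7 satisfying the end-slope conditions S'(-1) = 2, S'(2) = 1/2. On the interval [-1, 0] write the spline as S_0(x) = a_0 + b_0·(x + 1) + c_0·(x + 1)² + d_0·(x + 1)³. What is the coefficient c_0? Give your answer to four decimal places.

With m_i denoting the second derivative at x_i, h_i = 1, 1, 1, and Δ_i = (y_(i+1) − y_i)/h_i = -3, 9, -1:
  1·m_0 + 4·m_1 + 1·m_2 = 6(Δ_1 - Δ_0) = 72
  1·m_1 + 4·m_2 + 1·m_3 = 6(Δ_2 - Δ_1) = -60
Clamped end conditions give two more equations: 2h_0·m_0 + h_0·m_1 = 6(Δ_0 - S'(-1)) = -30 and h_2·m_2 + 2h_2·m_3 = 6(S'(2) - Δ_2) = 9.
Solving: m_0 = -157/5, m_1 = 164/5, m_2 = -139/5, m_3 = 92/5.
On [-1, 0], with S_0(x) = a_0 + b_0·(x + 1) + c_0·(x + 1)² + d_0·(x + 1)³: c_0 = m_0/2 = -157/10, d_0 = (m_1 - m_0)/(6h_0) = 107/10, b_0 = Δ_0 - h_0(2m_0 + m_1)/6 = 2.

-15.7000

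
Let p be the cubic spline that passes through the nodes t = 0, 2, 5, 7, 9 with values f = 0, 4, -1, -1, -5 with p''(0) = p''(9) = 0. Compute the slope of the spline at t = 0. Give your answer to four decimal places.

2.9612

With m_i denoting the second derivative at x_i, h_i = 2, 3, 2, 2, and Δ_i = (y_(i+1) − y_i)/h_i = 2, -5/3, 0, -2:
  2·m_0 + 10·m_1 + 3·m_2 = 6(Δ_1 - Δ_0) = -22
  3·m_1 + 10·m_2 + 2·m_3 = 6(Δ_2 - Δ_1) = 10
  2·m_2 + 8·m_3 + 2·m_4 = 6(Δ_3 - Δ_2) = -12
Natural end conditions: m_0 = m_4 = 0.
Hence m_0 = 0, m_1 = -124/43, m_2 = 98/43, m_3 = -89/43, m_4 = 0.
On [0, 2], p'(t) = b_0 + 2c_0·t + 3d_0·t² with b_0 = Δ_0 - h_0(2m_0 + m_1)/6 = 382/129, c_0 = m_0/2 = 0, d_0 = (m_1 - m_0)/(6h_0) = -31/129. So p'(0) = 382/129.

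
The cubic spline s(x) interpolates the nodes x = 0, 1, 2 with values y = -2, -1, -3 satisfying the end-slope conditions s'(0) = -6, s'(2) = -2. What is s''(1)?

-13

Let σ_i = s''(x_i). Step sizes h_i = 1, 1; slopes of the chords Δ_i = (y_(i+1) - y_i)/h_i = 1, -2.
  1·σ_0 + 4·σ_1 + 1·σ_2 = 6(Δ_1 - Δ_0) = -18
Clamped end conditions give two more equations: 2h_0·σ_0 + h_0·σ_1 = 6(Δ_0 - s'(0)) = 42 and h_1·σ_1 + 2h_1·σ_2 = 6(s'(2) - Δ_1) = 0.
Hence σ_0 = 55/2, σ_1 = -13, σ_2 = 13/2.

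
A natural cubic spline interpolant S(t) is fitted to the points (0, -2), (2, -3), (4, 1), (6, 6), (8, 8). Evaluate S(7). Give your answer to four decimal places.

With M_i denoting the second derivative at x_i, h_i = 2, 2, 2, 2, and Δ_i = (y_(i+1) − y_i)/h_i = -1/2, 2, 5/2, 1:
  2·M_0 + 8·M_1 + 2·M_2 = 6(Δ_1 - Δ_0) = 15
  2·M_1 + 8·M_2 + 2·M_3 = 6(Δ_2 - Δ_1) = 3
  2·M_2 + 8·M_3 + 2·M_4 = 6(Δ_3 - Δ_2) = -9
Natural end conditions: M_0 = M_4 = 0.
Forward elimination and back-substitution give M_0 = 0, M_1 = 51/28, M_2 = 3/14, M_3 = -33/28, M_4 = 0.
On [6, 8], S(t) = 6 + 25/14·(t - 6) - 33/56·(t - 6)² + 11/112·(t - 6)³.
With (t - 6) = 1: S(7) = 817/112.

7.2946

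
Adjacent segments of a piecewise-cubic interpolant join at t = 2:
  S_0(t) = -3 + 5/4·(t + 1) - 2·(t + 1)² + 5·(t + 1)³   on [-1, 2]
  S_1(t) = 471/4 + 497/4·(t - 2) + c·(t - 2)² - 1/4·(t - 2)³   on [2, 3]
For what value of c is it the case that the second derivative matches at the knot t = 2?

43

S_0''(t) = -4 + 30·(t + 1), so S_0''(2) = 86. On the right, S_1''(2) = 2c, so c = 43.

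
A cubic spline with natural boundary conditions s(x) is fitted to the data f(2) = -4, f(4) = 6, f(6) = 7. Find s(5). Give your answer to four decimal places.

7.3438

Let M_i = s''(x_i). Step sizes h_i = 2, 2; slopes of the chords Δ_i = (y_(i+1) - y_i)/h_i = 5, 1/2.
  2·M_0 + 8·M_1 + 2·M_2 = 6(Δ_1 - Δ_0) = -27
Natural end conditions: M_0 = M_2 = 0.
Forward elimination and back-substitution give M_0 = 0, M_1 = -27/8, M_2 = 0.
On [4, 6], s(x) = 6 + 11/4·(x - 4) - 27/16·(x - 4)² + 9/32·(x - 4)³.
With (x - 4) = 1: s(5) = 235/32.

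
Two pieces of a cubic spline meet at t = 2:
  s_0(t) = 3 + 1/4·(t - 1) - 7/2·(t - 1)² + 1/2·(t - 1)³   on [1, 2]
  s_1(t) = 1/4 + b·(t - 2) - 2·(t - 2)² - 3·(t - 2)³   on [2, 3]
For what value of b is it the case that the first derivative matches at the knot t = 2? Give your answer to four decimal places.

-5.2500

s_0'(t) = 1/4 - 7·(t - 1) + 3/2·(t - 1)², so s_0'(2) = -21/4. On the right, s_1'(2) = b, so b = -21/4.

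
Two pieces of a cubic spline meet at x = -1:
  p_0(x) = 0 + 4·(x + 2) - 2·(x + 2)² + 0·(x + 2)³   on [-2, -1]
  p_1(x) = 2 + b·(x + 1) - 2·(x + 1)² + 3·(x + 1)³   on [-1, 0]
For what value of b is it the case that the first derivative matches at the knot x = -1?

p_0'(x) = 4 - 4·(x + 2) + 0·(x + 2)², so p_0'(-1) = 0. On the right, p_1'(-1) = b, so b = 0.

0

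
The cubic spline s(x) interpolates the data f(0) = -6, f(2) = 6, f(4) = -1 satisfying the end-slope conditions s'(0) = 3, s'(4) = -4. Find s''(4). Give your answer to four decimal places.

4.6250

With M_i denoting the second derivative at x_i, h_i = 2, 2, and Δ_i = (y_(i+1) − y_i)/h_i = 6, -7/2:
  2·M_0 + 8·M_1 + 2·M_2 = 6(Δ_1 - Δ_0) = -57
Clamped end conditions give two more equations: 2h_0·M_0 + h_0·M_1 = 6(Δ_0 - s'(0)) = 18 and h_1·M_1 + 2h_1·M_2 = 6(s'(4) - Δ_1) = -3.
Solving the tridiagonal system: M_0 = 79/8, M_1 = -43/4, M_2 = 37/8.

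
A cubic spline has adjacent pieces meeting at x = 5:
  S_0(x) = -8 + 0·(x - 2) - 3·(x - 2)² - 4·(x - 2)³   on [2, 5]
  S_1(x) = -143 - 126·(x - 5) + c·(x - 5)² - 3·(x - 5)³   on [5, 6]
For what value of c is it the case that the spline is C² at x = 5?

-39

S_0''(x) = -6 - 24·(x - 2), so S_0''(5) = -78. On the right, S_1''(5) = 2c, so c = -39.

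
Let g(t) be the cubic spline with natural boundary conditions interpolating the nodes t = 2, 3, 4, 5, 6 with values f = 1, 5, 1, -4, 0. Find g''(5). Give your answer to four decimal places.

14.0357

Let M_i = g''(x_i). Step sizes h_i = 1, 1, 1, 1; slopes of the chords Δ_i = (y_(i+1) - y_i)/h_i = 4, -4, -5, 4.
  1·M_0 + 4·M_1 + 1·M_2 = 6(Δ_1 - Δ_0) = -48
  1·M_1 + 4·M_2 + 1·M_3 = 6(Δ_2 - Δ_1) = -6
  1·M_2 + 4·M_3 + 1·M_4 = 6(Δ_3 - Δ_2) = 54
Natural end conditions: M_0 = M_4 = 0.
Solving the tridiagonal system: M_0 = 0, M_1 = -321/28, M_2 = -15/7, M_3 = 393/28, M_4 = 0.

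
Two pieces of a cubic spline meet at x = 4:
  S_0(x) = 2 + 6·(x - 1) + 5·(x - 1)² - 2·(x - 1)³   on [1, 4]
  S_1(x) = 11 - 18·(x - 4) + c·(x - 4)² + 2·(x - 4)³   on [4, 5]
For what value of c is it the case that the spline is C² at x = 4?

S_0''(x) = 10 - 12·(x - 1), so S_0''(4) = -26. On the right, S_1''(4) = 2c, so c = -13.

-13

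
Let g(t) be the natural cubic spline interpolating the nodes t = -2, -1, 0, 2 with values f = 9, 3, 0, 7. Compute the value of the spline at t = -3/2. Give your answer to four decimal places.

5.8125

Write M_i for g''(x_i). With h_i = 1, 1, 2 and divided differences Δ_i = -6, -3, 7/2, the continuity of g' gives the tridiagonal system
  1·M_0 + 4·M_1 + 1·M_2 = 6(Δ_1 - Δ_0) = 18
  1·M_1 + 6·M_2 + 2·M_3 = 6(Δ_2 - Δ_1) = 39
Natural end conditions: M_0 = M_3 = 0.
Solving: M_0 = 0, M_1 = 3, M_2 = 6, M_3 = 0.
On [-2, -1], g(t) = 9 - 13/2·(t + 2) + 0·(t + 2)² + 1/2·(t + 2)³.
With (t + 2) = 1/2: g(-3/2) = 93/16.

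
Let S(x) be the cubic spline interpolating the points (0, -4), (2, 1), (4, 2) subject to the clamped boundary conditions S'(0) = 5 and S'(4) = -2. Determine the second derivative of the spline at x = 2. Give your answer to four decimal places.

0.5000

With σ_i denoting the second derivative at x_i, h_i = 2, 2, and Δ_i = (y_(i+1) − y_i)/h_i = 5/2, 1/2:
  2·σ_0 + 8·σ_1 + 2·σ_2 = 6(Δ_1 - Δ_0) = -12
Clamped end conditions give two more equations: 2h_0·σ_0 + h_0·σ_1 = 6(Δ_0 - S'(0)) = -15 and h_1·σ_1 + 2h_1·σ_2 = 6(S'(4) - Δ_1) = -15.
Solving the tridiagonal system: σ_0 = -4, σ_1 = 1/2, σ_2 = -4.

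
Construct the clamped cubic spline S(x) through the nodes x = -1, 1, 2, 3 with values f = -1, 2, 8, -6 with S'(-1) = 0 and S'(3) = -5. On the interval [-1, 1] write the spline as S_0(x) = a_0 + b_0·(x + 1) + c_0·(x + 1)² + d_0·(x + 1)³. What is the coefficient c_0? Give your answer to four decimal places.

-2.2955

Let M_i = S''(x_i). Step sizes h_i = 2, 1, 1; slopes of the chords Δ_i = (y_(i+1) - y_i)/h_i = 3/2, 6, -14.
  2·M_0 + 6·M_1 + 1·M_2 = 6(Δ_1 - Δ_0) = 27
  1·M_1 + 4·M_2 + 1·M_3 = 6(Δ_2 - Δ_1) = -120
Clamped end conditions give two more equations: 2h_0·M_0 + h_0·M_1 = 6(Δ_0 - S'(-1)) = 9 and h_2·M_2 + 2h_2·M_3 = 6(S'(3) - Δ_2) = 54.
Solving: M_0 = -101/22, M_1 = 301/22, M_2 = -505/11, M_3 = 1099/22.
On [-1, 1], with S_0(x) = a_0 + b_0·(x + 1) + c_0·(x + 1)² + d_0·(x + 1)³: c_0 = M_0/2 = -101/44, d_0 = (M_1 - M_0)/(6h_0) = 67/44, b_0 = Δ_0 - h_0(2M_0 + M_1)/6 = 0.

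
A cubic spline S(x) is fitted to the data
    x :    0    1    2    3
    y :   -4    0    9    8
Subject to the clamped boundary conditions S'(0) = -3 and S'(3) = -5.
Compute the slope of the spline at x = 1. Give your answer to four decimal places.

9.2667

With M_i denoting the second derivative at x_i, h_i = 1, 1, 1, and Δ_i = (y_(i+1) − y_i)/h_i = 4, 9, -1:
  1·M_0 + 4·M_1 + 1·M_2 = 6(Δ_1 - Δ_0) = 30
  1·M_1 + 4·M_2 + 1·M_3 = 6(Δ_2 - Δ_1) = -60
Clamped end conditions give two more equations: 2h_0·M_0 + h_0·M_1 = 6(Δ_0 - S'(0)) = 42 and h_2·M_2 + 2h_2·M_3 = 6(S'(3) - Δ_2) = -24.
Solving the tridiagonal system: M_0 = 262/15, M_1 = 106/15, M_2 = -236/15, M_3 = -62/15.
On [1, 2], S'(x) = b_1 + 2c_1·(x - 1) + 3d_1·(x - 1)² with b_1 = Δ_1 - h_1(2M_1 + M_2)/6 = 139/15, c_1 = M_1/2 = 53/15, d_1 = (M_2 - M_1)/(6h_1) = -19/5. So S'(1) = 139/15.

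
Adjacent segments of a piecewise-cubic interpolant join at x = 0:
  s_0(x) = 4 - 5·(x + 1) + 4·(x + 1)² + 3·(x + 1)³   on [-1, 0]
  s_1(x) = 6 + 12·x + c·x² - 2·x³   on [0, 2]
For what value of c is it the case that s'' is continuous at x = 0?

13

s_0''(x) = 8 + 18·(x + 1), so s_0''(0) = 26. On the right, s_1''(0) = 2c, so c = 13.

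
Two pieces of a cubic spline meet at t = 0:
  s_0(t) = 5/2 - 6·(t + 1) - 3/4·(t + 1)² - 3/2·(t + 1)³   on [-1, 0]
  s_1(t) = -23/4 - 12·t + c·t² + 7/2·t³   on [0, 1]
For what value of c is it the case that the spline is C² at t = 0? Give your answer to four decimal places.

-5.2500

s_0''(t) = -3/2 - 9·(t + 1), so s_0''(0) = -21/2. On the right, s_1''(0) = 2c, so c = -21/4.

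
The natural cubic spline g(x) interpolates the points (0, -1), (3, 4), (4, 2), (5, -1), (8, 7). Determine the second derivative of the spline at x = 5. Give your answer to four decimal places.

Put m_i = g'' at the i-th knot. Here h = (3, 1, 1, 3) and Δ = (5/3, -2, -3, 8/3), so the interior equations h_(i-1)·m_(i-1) + 2(h_(i-1)+h_i)·m_i + h_i·m_(i+1) = 6(Δ_i − Δ_(i-1)) read
  3·m_0 + 8·m_1 + 1·m_2 = 6(Δ_1 - Δ_0) = -22
  1·m_1 + 4·m_2 + 1·m_3 = 6(Δ_2 - Δ_1) = -6
  1·m_2 + 8·m_3 + 3·m_4 = 6(Δ_3 - Δ_2) = 34
Natural end conditions: m_0 = m_4 = 0.
Solving: m_0 = 0, m_1 = -5/2, m_2 = -2, m_3 = 9/2, m_4 = 0.

4.5000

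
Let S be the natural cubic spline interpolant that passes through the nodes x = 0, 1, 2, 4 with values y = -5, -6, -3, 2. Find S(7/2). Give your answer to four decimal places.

0.9946

Let M_i = S''(x_i). Step sizes h_i = 1, 1, 2; slopes of the chords Δ_i = (y_(i+1) - y_i)/h_i = -1, 3, 5/2.
  1·M_0 + 4·M_1 + 1·M_2 = 6(Δ_1 - Δ_0) = 24
  1·M_1 + 6·M_2 + 2·M_3 = 6(Δ_2 - Δ_1) = -3
Natural end conditions: M_0 = M_3 = 0.
Forward elimination and back-substitution give M_0 = 0, M_1 = 147/23, M_2 = -36/23, M_3 = 0.
On [2, 4], S(x) = -3 + 163/46·(x - 2) - 18/23·(x - 2)² + 3/23·(x - 2)³.
With (x - 2) = 3/2: S(7/2) = 183/184.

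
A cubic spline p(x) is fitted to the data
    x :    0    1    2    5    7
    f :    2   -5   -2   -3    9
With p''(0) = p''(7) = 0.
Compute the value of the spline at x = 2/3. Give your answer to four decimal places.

-3.6971

Write M_i for p''(x_i). With h_i = 1, 1, 3, 2 and divided differences Δ_i = -7, 3, -1/3, 6, the continuity of p' gives the tridiagonal system
  1·M_0 + 4·M_1 + 1·M_2 = 6(Δ_1 - Δ_0) = 60
  1·M_1 + 8·M_2 + 3·M_3 = 6(Δ_2 - Δ_1) = -20
  3·M_2 + 10·M_3 + 2·M_4 = 6(Δ_3 - Δ_2) = 38
Natural end conditions: M_0 = M_4 = 0.
Solving: M_0 = 0, M_1 = 2287/137, M_2 = -928/137, M_3 = 799/137, M_4 = 0.
On [0, 1], p(x) = 2 - 8041/822·x + 0·x² + 2287/822·x³.
With x = 2/3: p(2/3) = -41027/11097.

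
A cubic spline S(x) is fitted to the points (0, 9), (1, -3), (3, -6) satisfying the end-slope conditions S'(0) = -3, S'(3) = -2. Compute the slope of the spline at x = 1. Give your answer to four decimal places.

-11.4167

Let σ_i = S''(x_i). Step sizes h_i = 1, 2; slopes of the chords Δ_i = (y_(i+1) - y_i)/h_i = -12, -3/2.
  1·σ_0 + 6·σ_1 + 2·σ_2 = 6(Δ_1 - Δ_0) = 63
Clamped end conditions give two more equations: 2h_0·σ_0 + h_0·σ_1 = 6(Δ_0 - S'(0)) = -54 and h_1·σ_1 + 2h_1·σ_2 = 6(S'(3) - Δ_1) = -3.
Forward elimination and back-substitution give σ_0 = -223/6, σ_1 = 61/3, σ_2 = -131/12.
On [1, 3], S'(x) = b_1 + 2c_1·(x - 1) + 3d_1·(x - 1)² with b_1 = Δ_1 - h_1(2σ_1 + σ_2)/6 = -137/12, c_1 = σ_1/2 = 61/6, d_1 = (σ_2 - σ_1)/(6h_1) = -125/48. So S'(1) = -137/12.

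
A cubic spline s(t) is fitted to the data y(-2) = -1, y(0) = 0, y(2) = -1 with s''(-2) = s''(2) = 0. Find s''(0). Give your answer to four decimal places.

Let m_i = s''(x_i). Step sizes h_i = 2, 2; slopes of the chords Δ_i = (y_(i+1) - y_i)/h_i = 1/2, -1/2.
  2·m_0 + 8·m_1 + 2·m_2 = 6(Δ_1 - Δ_0) = -6
Natural end conditions: m_0 = m_2 = 0.
Forward elimination and back-substitution give m_0 = 0, m_1 = -3/4, m_2 = 0.

-0.7500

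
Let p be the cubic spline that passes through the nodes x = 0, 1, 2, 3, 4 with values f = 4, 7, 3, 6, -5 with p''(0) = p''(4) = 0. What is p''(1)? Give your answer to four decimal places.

-15.7500

Put σ_i = p'' at the i-th knot. Here h = (1, 1, 1, 1) and Δ = (3, -4, 3, -11), so the interior equations h_(i-1)·σ_(i-1) + 2(h_(i-1)+h_i)·σ_i + h_i·σ_(i+1) = 6(Δ_i − Δ_(i-1)) read
  1·σ_0 + 4·σ_1 + 1·σ_2 = 6(Δ_1 - Δ_0) = -42
  1·σ_1 + 4·σ_2 + 1·σ_3 = 6(Δ_2 - Δ_1) = 42
  1·σ_2 + 4·σ_3 + 1·σ_4 = 6(Δ_3 - Δ_2) = -84
Natural end conditions: σ_0 = σ_4 = 0.
Hence σ_0 = 0, σ_1 = -63/4, σ_2 = 21, σ_3 = -105/4, σ_4 = 0.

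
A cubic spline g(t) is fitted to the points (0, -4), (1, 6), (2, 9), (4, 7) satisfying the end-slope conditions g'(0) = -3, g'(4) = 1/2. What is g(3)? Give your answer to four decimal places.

7.5795

Put σ_i = g'' at the i-th knot. Here h = (1, 1, 2) and Δ = (10, 3, -1), so the interior equations h_(i-1)·σ_(i-1) + 2(h_(i-1)+h_i)·σ_i + h_i·σ_(i+1) = 6(Δ_i − Δ_(i-1)) read
  1·σ_0 + 4·σ_1 + 1·σ_2 = 6(Δ_1 - Δ_0) = -42
  1·σ_1 + 6·σ_2 + 2·σ_3 = 6(Δ_2 - Δ_1) = -24
Clamped end conditions give two more equations: 2h_0·σ_0 + h_0·σ_1 = 6(Δ_0 - g'(0)) = 78 and h_2·σ_2 + 2h_2·σ_3 = 6(g'(4) - Δ_2) = 9.
Forward elimination and back-substitution give σ_0 = 1109/22, σ_1 = -251/11, σ_2 = -25/22, σ_3 = 31/11.
On [2, 4], g(t) = 9 - 13/11·(t - 2) - 25/44·(t - 2)² + 29/88·(t - 2)³.
With (t - 2) = 1: g(3) = 667/88.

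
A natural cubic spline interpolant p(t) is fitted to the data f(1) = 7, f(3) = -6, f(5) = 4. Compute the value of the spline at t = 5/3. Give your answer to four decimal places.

0.9630

Let M_i = p''(x_i). Step sizes h_i = 2, 2; slopes of the chords Δ_i = (y_(i+1) - y_i)/h_i = -13/2, 5.
  2·M_0 + 8·M_1 + 2·M_2 = 6(Δ_1 - Δ_0) = 69
Natural end conditions: M_0 = M_2 = 0.
Hence M_0 = 0, M_1 = 69/8, M_2 = 0.
On [1, 3], p(t) = 7 - 75/8·(t - 1) + 0·(t - 1)² + 23/32·(t - 1)³.
With (t - 1) = 2/3: p(5/3) = 26/27.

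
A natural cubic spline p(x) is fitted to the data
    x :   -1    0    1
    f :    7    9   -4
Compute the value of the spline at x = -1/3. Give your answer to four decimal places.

9.7222

With σ_i denoting the second derivative at x_i, h_i = 1, 1, and Δ_i = (y_(i+1) − y_i)/h_i = 2, -13:
  1·σ_0 + 4·σ_1 + 1·σ_2 = 6(Δ_1 - Δ_0) = -90
Natural end conditions: σ_0 = σ_2 = 0.
Solving: σ_0 = 0, σ_1 = -45/2, σ_2 = 0.
On [-1, 0], p(x) = 7 + 23/4·(x + 1) + 0·(x + 1)² - 15/4·(x + 1)³.
With (x + 1) = 2/3: p(-1/3) = 175/18.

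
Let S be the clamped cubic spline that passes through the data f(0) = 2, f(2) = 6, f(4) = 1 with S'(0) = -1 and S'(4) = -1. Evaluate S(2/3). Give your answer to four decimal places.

Let M_i = S''(x_i). Step sizes h_i = 2, 2; slopes of the chords Δ_i = (y_(i+1) - y_i)/h_i = 2, -5/2.
  2·M_0 + 8·M_1 + 2·M_2 = 6(Δ_1 - Δ_0) = -27
Clamped end conditions give two more equations: 2h_0·M_0 + h_0·M_1 = 6(Δ_0 - S'(0)) = 18 and h_1·M_1 + 2h_1·M_2 = 6(S'(4) - Δ_1) = 9.
Forward elimination and back-substitution give M_0 = 63/8, M_1 = -27/4, M_2 = 45/8.
On [0, 2], S(x) = 2 - 1·x + 63/16·x² - 39/32·x³.
With x = 2/3: S(2/3) = 49/18.

2.7222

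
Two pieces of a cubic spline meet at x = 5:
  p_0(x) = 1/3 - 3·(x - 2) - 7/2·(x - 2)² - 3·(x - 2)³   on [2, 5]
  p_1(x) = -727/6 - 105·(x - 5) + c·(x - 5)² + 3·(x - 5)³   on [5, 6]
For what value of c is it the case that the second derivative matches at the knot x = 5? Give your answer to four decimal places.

-30.5000

p_0''(x) = -7 - 18·(x - 2), so p_0''(5) = -61. On the right, p_1''(5) = 2c, so c = -61/2.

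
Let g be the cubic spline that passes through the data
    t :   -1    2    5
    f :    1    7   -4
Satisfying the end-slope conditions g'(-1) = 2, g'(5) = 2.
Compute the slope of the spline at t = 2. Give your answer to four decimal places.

Let M_i = g''(x_i). Step sizes h_i = 3, 3; slopes of the chords Δ_i = (y_(i+1) - y_i)/h_i = 2, -11/3.
  3·M_0 + 12·M_1 + 3·M_2 = 6(Δ_1 - Δ_0) = -34
Clamped end conditions give two more equations: 2h_0·M_0 + h_0·M_1 = 6(Δ_0 - g'(-1)) = 0 and h_1·M_1 + 2h_1·M_2 = 6(g'(5) - Δ_1) = 34.
Hence M_0 = 17/6, M_1 = -17/3, M_2 = 17/2.
On [2, 5], g'(t) = b_1 + 2c_1·(t - 2) + 3d_1·(t - 2)² with b_1 = Δ_1 - h_1(2M_1 + M_2)/6 = -9/4, c_1 = M_1/2 = -17/6, d_1 = (M_2 - M_1)/(6h_1) = 85/108. So g'(2) = -9/4.

-2.2500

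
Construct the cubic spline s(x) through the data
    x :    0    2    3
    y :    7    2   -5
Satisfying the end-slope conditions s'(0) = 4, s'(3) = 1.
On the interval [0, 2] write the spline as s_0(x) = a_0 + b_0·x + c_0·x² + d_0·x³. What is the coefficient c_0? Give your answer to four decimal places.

-3.1250

With σ_i denoting the second derivative at x_i, h_i = 2, 1, and Δ_i = (y_(i+1) − y_i)/h_i = -5/2, -7:
  2·σ_0 + 6·σ_1 + 1·σ_2 = 6(Δ_1 - Δ_0) = -27
Clamped end conditions give two more equations: 2h_0·σ_0 + h_0·σ_1 = 6(Δ_0 - s'(0)) = -39 and h_1·σ_1 + 2h_1·σ_2 = 6(s'(3) - Δ_1) = 48.
Solving: σ_0 = -25/4, σ_1 = -7, σ_2 = 55/2.
On [0, 2], with s_0(x) = a_0 + b_0·x + c_0·x² + d_0·x³: c_0 = σ_0/2 = -25/8, d_0 = (σ_1 - σ_0)/(6h_0) = -1/16, b_0 = Δ_0 - h_0(2σ_0 + σ_1)/6 = 4.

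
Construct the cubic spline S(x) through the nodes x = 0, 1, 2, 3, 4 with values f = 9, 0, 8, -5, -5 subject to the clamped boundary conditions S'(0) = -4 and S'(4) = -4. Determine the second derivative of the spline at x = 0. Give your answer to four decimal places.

Let M_i = S''(x_i). Step sizes h_i = 1, 1, 1, 1; slopes of the chords Δ_i = (y_(i+1) - y_i)/h_i = -9, 8, -13, 0.
  1·M_0 + 4·M_1 + 1·M_2 = 6(Δ_1 - Δ_0) = 102
  1·M_1 + 4·M_2 + 1·M_3 = 6(Δ_2 - Δ_1) = -126
  1·M_2 + 4·M_3 + 1·M_4 = 6(Δ_3 - Δ_2) = 78
Clamped end conditions give two more equations: 2h_0·M_0 + h_0·M_1 = 6(Δ_0 - S'(0)) = -30 and h_3·M_3 + 2h_3·M_4 = 6(S'(4) - Δ_3) = -24.
Solving the tridiagonal system: M_0 = -276/7, M_1 = 342/7, M_2 = -54, M_3 = 288/7, M_4 = -228/7.

-39.4286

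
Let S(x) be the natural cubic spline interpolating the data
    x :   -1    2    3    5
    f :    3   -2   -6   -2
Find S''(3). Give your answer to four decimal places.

Let m_i = S''(x_i). Step sizes h_i = 3, 1, 2; slopes of the chords Δ_i = (y_(i+1) - y_i)/h_i = -5/3, -4, 2.
  3·m_0 + 8·m_1 + 1·m_2 = 6(Δ_1 - Δ_0) = -14
  1·m_1 + 6·m_2 + 2·m_3 = 6(Δ_2 - Δ_1) = 36
Natural end conditions: m_0 = m_3 = 0.
Solving: m_0 = 0, m_1 = -120/47, m_2 = 302/47, m_3 = 0.

6.4255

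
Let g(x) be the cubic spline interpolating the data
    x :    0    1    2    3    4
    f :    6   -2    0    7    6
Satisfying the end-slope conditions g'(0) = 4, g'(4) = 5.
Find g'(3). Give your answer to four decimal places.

With M_i denoting the second derivative at x_i, h_i = 1, 1, 1, 1, and Δ_i = (y_(i+1) − y_i)/h_i = -8, 2, 7, -1:
  1·M_0 + 4·M_1 + 1·M_2 = 6(Δ_1 - Δ_0) = 60
  1·M_1 + 4·M_2 + 1·M_3 = 6(Δ_2 - Δ_1) = 30
  1·M_2 + 4·M_3 + 1·M_4 = 6(Δ_3 - Δ_2) = -48
Clamped end conditions give two more equations: 2h_0·M_0 + h_0·M_1 = 6(Δ_0 - g'(0)) = -72 and h_3·M_3 + 2h_3·M_4 = 6(g'(4) - Δ_3) = 36.
Solving the tridiagonal system: M_0 = -1367/28, M_1 = 359/14, M_2 = 25/4, M_3 = -289/14, M_4 = 793/28.
On [3, 4], g'(x) = b_3 + 2c_3·(x - 3) + 3d_3·(x - 3)² with b_3 = Δ_3 - h_3(2M_3 + M_4)/6 = 65/56, c_3 = M_3/2 = -289/28, d_3 = (M_4 - M_3)/(6h_3) = 457/56. So g'(3) = 65/56.

1.1607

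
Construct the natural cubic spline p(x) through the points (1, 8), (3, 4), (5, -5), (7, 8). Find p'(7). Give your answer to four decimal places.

9.6000

With M_i denoting the second derivative at x_i, h_i = 2, 2, 2, and Δ_i = (y_(i+1) − y_i)/h_i = -2, -9/2, 13/2:
  2·M_0 + 8·M_1 + 2·M_2 = 6(Δ_1 - Δ_0) = -15
  2·M_1 + 8·M_2 + 2·M_3 = 6(Δ_2 - Δ_1) = 66
Natural end conditions: M_0 = M_3 = 0.
Hence M_0 = 0, M_1 = -21/5, M_2 = 93/10, M_3 = 0.
On [5, 7], p'(x) = b_2 + 2c_2·(x - 5) + 3d_2·(x - 5)² with b_2 = Δ_2 - h_2(2M_2 + M_3)/6 = 3/10, c_2 = M_2/2 = 93/20, d_2 = (M_3 - M_2)/(6h_2) = -31/40. So p'(7) = 48/5.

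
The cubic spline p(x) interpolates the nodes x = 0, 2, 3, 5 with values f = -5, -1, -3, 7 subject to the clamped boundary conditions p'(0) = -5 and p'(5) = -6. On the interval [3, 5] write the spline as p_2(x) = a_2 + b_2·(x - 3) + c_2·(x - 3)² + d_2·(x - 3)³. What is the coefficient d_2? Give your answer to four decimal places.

-3.5625

Write m_i for p''(x_i). With h_i = 2, 1, 2 and divided differences Δ_i = 2, -2, 5, the continuity of p' gives the tridiagonal system
  2·m_0 + 6·m_1 + 1·m_2 = 6(Δ_1 - Δ_0) = -24
  1·m_1 + 6·m_2 + 2·m_3 = 6(Δ_2 - Δ_1) = 42
Clamped end conditions give two more equations: 2h_0·m_0 + h_0·m_1 = 6(Δ_0 - p'(0)) = 42 and h_2·m_2 + 2h_2·m_3 = 6(p'(5) - Δ_2) = -66.
Solving: m_0 = 67/4, m_1 = -25/2, m_2 = 35/2, m_3 = -101/4.
On [3, 5], with p_2(x) = a_2 + b_2·(x - 3) + c_2·(x - 3)² + d_2·(x - 3)³: c_2 = m_2/2 = 35/4, d_2 = (m_3 - m_2)/(6h_2) = -57/16, b_2 = Δ_2 - h_2(2m_2 + m_3)/6 = 7/4.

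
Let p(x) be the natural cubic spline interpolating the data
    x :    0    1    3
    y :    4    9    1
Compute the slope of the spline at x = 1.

Let m_i = p''(x_i). Step sizes h_i = 1, 2; slopes of the chords Δ_i = (y_(i+1) - y_i)/h_i = 5, -4.
  1·m_0 + 6·m_1 + 2·m_2 = 6(Δ_1 - Δ_0) = -54
Natural end conditions: m_0 = m_2 = 0.
Solving: m_0 = 0, m_1 = -9, m_2 = 0.
On [1, 3], p'(x) = b_1 + 2c_1·(x - 1) + 3d_1·(x - 1)² with b_1 = Δ_1 - h_1(2m_1 + m_2)/6 = 2, c_1 = m_1/2 = -9/2, d_1 = (m_2 - m_1)/(6h_1) = 3/4. So p'(1) = 2.

2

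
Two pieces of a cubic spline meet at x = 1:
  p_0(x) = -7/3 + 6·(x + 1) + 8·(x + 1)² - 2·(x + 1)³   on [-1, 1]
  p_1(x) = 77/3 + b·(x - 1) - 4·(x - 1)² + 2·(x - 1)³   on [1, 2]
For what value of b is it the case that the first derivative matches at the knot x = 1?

p_0'(x) = 6 + 16·(x + 1) - 6·(x + 1)², so p_0'(1) = 14. On the right, p_1'(1) = b, so b = 14.

14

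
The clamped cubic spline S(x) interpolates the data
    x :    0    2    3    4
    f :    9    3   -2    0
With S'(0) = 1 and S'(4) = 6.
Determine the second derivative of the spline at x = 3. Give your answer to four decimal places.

9.0909

Write σ_i for S''(x_i). With h_i = 2, 1, 1 and divided differences Δ_i = -3, -5, 2, the continuity of S' gives the tridiagonal system
  2·σ_0 + 6·σ_1 + 1·σ_2 = 6(Δ_1 - Δ_0) = -12
  1·σ_1 + 4·σ_2 + 1·σ_3 = 6(Δ_2 - Δ_1) = 42
Clamped end conditions give two more equations: 2h_0·σ_0 + h_0·σ_1 = 6(Δ_0 - S'(0)) = -24 and h_2·σ_2 + 2h_2·σ_3 = 6(S'(4) - Δ_2) = 24.
Solving: σ_0 = -56/11, σ_1 = -20/11, σ_2 = 100/11, σ_3 = 82/11.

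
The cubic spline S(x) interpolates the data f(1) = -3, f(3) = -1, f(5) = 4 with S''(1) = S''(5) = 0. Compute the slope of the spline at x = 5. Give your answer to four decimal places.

2.8750

Write m_i for S''(x_i). With h_i = 2, 2 and divided differences Δ_i = 1, 5/2, the continuity of S' gives the tridiagonal system
  2·m_0 + 8·m_1 + 2·m_2 = 6(Δ_1 - Δ_0) = 9
Natural end conditions: m_0 = m_2 = 0.
Hence m_0 = 0, m_1 = 9/8, m_2 = 0.
On [3, 5], S'(x) = b_1 + 2c_1·(x - 3) + 3d_1·(x - 3)² with b_1 = Δ_1 - h_1(2m_1 + m_2)/6 = 7/4, c_1 = m_1/2 = 9/16, d_1 = (m_2 - m_1)/(6h_1) = -3/32. So S'(5) = 23/8.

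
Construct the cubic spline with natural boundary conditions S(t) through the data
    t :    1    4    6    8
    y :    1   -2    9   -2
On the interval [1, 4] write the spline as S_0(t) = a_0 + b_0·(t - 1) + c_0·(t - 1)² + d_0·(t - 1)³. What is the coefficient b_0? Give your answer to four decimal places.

With m_i denoting the second derivative at x_i, h_i = 3, 2, 2, and Δ_i = (y_(i+1) − y_i)/h_i = -1, 11/2, -11/2:
  3·m_0 + 10·m_1 + 2·m_2 = 6(Δ_1 - Δ_0) = 39
  2·m_1 + 8·m_2 + 2·m_3 = 6(Δ_2 - Δ_1) = -66
Natural end conditions: m_0 = m_3 = 0.
Solving the tridiagonal system: m_0 = 0, m_1 = 111/19, m_2 = -369/38, m_3 = 0.
On [1, 4], with S_0(t) = a_0 + b_0·(t - 1) + c_0·(t - 1)² + d_0·(t - 1)³: c_0 = m_0/2 = 0, d_0 = (m_1 - m_0)/(6h_0) = 37/114, b_0 = Δ_0 - h_0(2m_0 + m_1)/6 = -149/38.

-3.9211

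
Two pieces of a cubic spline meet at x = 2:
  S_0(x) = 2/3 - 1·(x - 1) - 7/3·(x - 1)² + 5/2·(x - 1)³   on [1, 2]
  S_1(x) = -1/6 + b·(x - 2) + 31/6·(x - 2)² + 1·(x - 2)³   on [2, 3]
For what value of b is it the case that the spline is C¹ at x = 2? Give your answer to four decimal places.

S_0'(x) = -1 - 14/3·(x - 1) + 15/2·(x - 1)², so S_0'(2) = 11/6. On the right, S_1'(2) = b, so b = 11/6.

1.8333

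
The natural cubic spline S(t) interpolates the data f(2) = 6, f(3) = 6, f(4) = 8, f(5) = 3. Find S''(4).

With M_i denoting the second derivative at x_i, h_i = 1, 1, 1, and Δ_i = (y_(i+1) − y_i)/h_i = 0, 2, -5:
  1·M_0 + 4·M_1 + 1·M_2 = 6(Δ_1 - Δ_0) = 12
  1·M_1 + 4·M_2 + 1·M_3 = 6(Δ_2 - Δ_1) = -42
Natural end conditions: M_0 = M_3 = 0.
Hence M_0 = 0, M_1 = 6, M_2 = -12, M_3 = 0.

-12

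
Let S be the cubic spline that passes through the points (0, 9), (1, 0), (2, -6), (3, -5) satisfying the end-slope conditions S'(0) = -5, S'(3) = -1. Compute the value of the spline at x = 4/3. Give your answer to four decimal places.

Put m_i = S'' at the i-th knot. Here h = (1, 1, 1) and Δ = (-9, -6, 1), so the interior equations h_(i-1)·m_(i-1) + 2(h_(i-1)+h_i)·m_i + h_i·m_(i+1) = 6(Δ_i − Δ_(i-1)) read
  1·m_0 + 4·m_1 + 1·m_2 = 6(Δ_1 - Δ_0) = 18
  1·m_1 + 4·m_2 + 1·m_3 = 6(Δ_2 - Δ_1) = 42
Clamped end conditions give two more equations: 2h_0·m_0 + h_0·m_1 = 6(Δ_0 - S'(0)) = -24 and h_2·m_2 + 2h_2·m_3 = 6(S'(3) - Δ_2) = -12.
Solving: m_0 = -218/15, m_1 = 76/15, m_2 = 184/15, m_3 = -182/15.
On [1, 2], S(x) = 0 - 146/15·(x - 1) + 38/15·(x - 1)² + 6/5·(x - 1)³.
With (x - 1) = 1/3: S(4/3) = -394/135.

-2.9185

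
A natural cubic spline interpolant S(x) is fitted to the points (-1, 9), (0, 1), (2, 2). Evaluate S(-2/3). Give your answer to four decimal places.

5.9136

Write m_i for S''(x_i). With h_i = 1, 2 and divided differences Δ_i = -8, 1/2, the continuity of S' gives the tridiagonal system
  1·m_0 + 6·m_1 + 2·m_2 = 6(Δ_1 - Δ_0) = 51
Natural end conditions: m_0 = m_2 = 0.
Forward elimination and back-substitution give m_0 = 0, m_1 = 17/2, m_2 = 0.
On [-1, 0], S(x) = 9 - 113/12·(x + 1) + 0·(x + 1)² + 17/12·(x + 1)³.
With (x + 1) = 1/3: S(-2/3) = 479/81.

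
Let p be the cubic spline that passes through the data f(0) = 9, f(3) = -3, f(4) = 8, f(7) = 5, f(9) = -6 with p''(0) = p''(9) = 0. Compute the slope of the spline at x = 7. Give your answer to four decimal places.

-5.8548

With M_i denoting the second derivative at x_i, h_i = 3, 1, 3, 2, and Δ_i = (y_(i+1) − y_i)/h_i = -4, 11, -1, -11/2:
  3·M_0 + 8·M_1 + 1·M_2 = 6(Δ_1 - Δ_0) = 90
  1·M_1 + 8·M_2 + 3·M_3 = 6(Δ_2 - Δ_1) = -72
  3·M_2 + 10·M_3 + 2·M_4 = 6(Δ_3 - Δ_2) = -27
Natural end conditions: M_0 = M_4 = 0.
Forward elimination and back-substitution give M_0 = 0, M_1 = 781/62, M_2 = -334/31, M_3 = 33/62, M_4 = 0.
On [7, 9], p'(x) = b_3 + 2c_3·(x - 7) + 3d_3·(x - 7)² with b_3 = Δ_3 - h_3(2M_3 + M_4)/6 = -363/62, c_3 = M_3/2 = 33/124, d_3 = (M_4 - M_3)/(6h_3) = -11/248. So p'(7) = -363/62.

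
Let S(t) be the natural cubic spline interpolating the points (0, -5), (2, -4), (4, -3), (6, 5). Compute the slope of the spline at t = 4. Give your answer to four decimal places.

2.1333

With M_i denoting the second derivative at x_i, h_i = 2, 2, 2, and Δ_i = (y_(i+1) − y_i)/h_i = 1/2, 1/2, 4:
  2·M_0 + 8·M_1 + 2·M_2 = 6(Δ_1 - Δ_0) = 0
  2·M_1 + 8·M_2 + 2·M_3 = 6(Δ_2 - Δ_1) = 21
Natural end conditions: M_0 = M_3 = 0.
Hence M_0 = 0, M_1 = -7/10, M_2 = 14/5, M_3 = 0.
On [4, 6], S'(t) = b_2 + 2c_2·(t - 4) + 3d_2·(t - 4)² with b_2 = Δ_2 - h_2(2M_2 + M_3)/6 = 32/15, c_2 = M_2/2 = 7/5, d_2 = (M_3 - M_2)/(6h_2) = -7/30. So S'(4) = 32/15.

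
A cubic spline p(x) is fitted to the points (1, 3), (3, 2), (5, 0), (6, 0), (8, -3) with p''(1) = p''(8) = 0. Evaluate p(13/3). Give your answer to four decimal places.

Write σ_i for p''(x_i). With h_i = 2, 2, 1, 2 and divided differences Δ_i = -1/2, -1, 0, -3/2, the continuity of p' gives the tridiagonal system
  2·σ_0 + 8·σ_1 + 2·σ_2 = 6(Δ_1 - Δ_0) = -3
  2·σ_1 + 6·σ_2 + 1·σ_3 = 6(Δ_2 - Δ_1) = 6
  1·σ_2 + 6·σ_3 + 2·σ_4 = 6(Δ_3 - Δ_2) = -9
Natural end conditions: σ_0 = σ_4 = 0.
Hence σ_0 = 0, σ_1 = -195/256, σ_2 = 99/64, σ_3 = -225/128, σ_4 = 0.
On [3, 5], p(x) = 2 - 129/128·(x - 3) - 195/512·(x - 3)² + 197/1024·(x - 3)³.
With (x - 3) = 4/3: p(13/3) = 47/108.

0.4352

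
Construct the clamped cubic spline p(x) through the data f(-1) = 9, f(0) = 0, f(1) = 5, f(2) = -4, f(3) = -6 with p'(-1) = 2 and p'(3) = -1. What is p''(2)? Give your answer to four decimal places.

21.8571

Write m_i for p''(x_i). With h_i = 1, 1, 1, 1 and divided differences Δ_i = -9, 5, -9, -2, the continuity of p' gives the tridiagonal system
  1·m_0 + 4·m_1 + 1·m_2 = 6(Δ_1 - Δ_0) = 84
  1·m_1 + 4·m_2 + 1·m_3 = 6(Δ_2 - Δ_1) = -84
  1·m_2 + 4·m_3 + 1·m_4 = 6(Δ_3 - Δ_2) = 42
Clamped end conditions give two more equations: 2h_0·m_0 + h_0·m_1 = 6(Δ_0 - p'(-1)) = -66 and h_3·m_3 + 2h_3·m_4 = 6(p'(3) - Δ_3) = 6.
Solving: m_0 = -771/14, m_1 = 309/7, m_2 = -75/2, m_3 = 153/7, m_4 = -111/14.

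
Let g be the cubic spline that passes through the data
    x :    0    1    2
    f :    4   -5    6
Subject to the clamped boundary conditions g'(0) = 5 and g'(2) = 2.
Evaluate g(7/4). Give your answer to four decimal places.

Write m_i for g''(x_i). With h_i = 1, 1 and divided differences Δ_i = -9, 11, the continuity of g' gives the tridiagonal system
  1·m_0 + 4·m_1 + 1·m_2 = 6(Δ_1 - Δ_0) = 120
Clamped end conditions give two more equations: 2h_0·m_0 + h_0·m_1 = 6(Δ_0 - g'(0)) = -84 and h_1·m_1 + 2h_1·m_2 = 6(g'(2) - Δ_1) = -54.
Hence m_0 = -147/2, m_1 = 63, m_2 = -117/2.
On [1, 2], g(x) = -5 - 1/4·(x - 1) + 63/2·(x - 1)² - 81/4·(x - 1)³.
With (x - 1) = 3/4: g(7/4) = 1021/256.

3.9883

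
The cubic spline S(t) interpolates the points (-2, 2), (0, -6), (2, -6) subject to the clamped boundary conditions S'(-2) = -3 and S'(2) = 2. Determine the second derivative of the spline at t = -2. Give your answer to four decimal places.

-3.2500

With M_i denoting the second derivative at x_i, h_i = 2, 2, and Δ_i = (y_(i+1) − y_i)/h_i = -4, 0:
  2·M_0 + 8·M_1 + 2·M_2 = 6(Δ_1 - Δ_0) = 24
Clamped end conditions give two more equations: 2h_0·M_0 + h_0·M_1 = 6(Δ_0 - S'(-2)) = -6 and h_1·M_1 + 2h_1·M_2 = 6(S'(2) - Δ_1) = 12.
Hence M_0 = -13/4, M_1 = 7/2, M_2 = 5/4.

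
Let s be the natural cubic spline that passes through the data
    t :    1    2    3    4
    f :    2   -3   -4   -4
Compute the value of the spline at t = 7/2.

Let M_i = s''(x_i). Step sizes h_i = 1, 1, 1; slopes of the chords Δ_i = (y_(i+1) - y_i)/h_i = -5, -1, 0.
  1·M_0 + 4·M_1 + 1·M_2 = 6(Δ_1 - Δ_0) = 24
  1·M_1 + 4·M_2 + 1·M_3 = 6(Δ_2 - Δ_1) = 6
Natural end conditions: M_0 = M_3 = 0.
Solving: M_0 = 0, M_1 = 6, M_2 = 0, M_3 = 0.
On [3, 4], s(t) = -4 + 0·(t - 3) + 0·(t - 3)² + 0·(t - 3)³.
With (t - 3) = 1/2: s(7/2) = -4.

-4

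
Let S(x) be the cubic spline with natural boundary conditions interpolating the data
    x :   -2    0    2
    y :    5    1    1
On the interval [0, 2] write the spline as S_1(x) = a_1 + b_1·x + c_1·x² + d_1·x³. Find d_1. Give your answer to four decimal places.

-0.1250

Let M_i = S''(x_i). Step sizes h_i = 2, 2; slopes of the chords Δ_i = (y_(i+1) - y_i)/h_i = -2, 0.
  2·M_0 + 8·M_1 + 2·M_2 = 6(Δ_1 - Δ_0) = 12
Natural end conditions: M_0 = M_2 = 0.
Forward elimination and back-substitution give M_0 = 0, M_1 = 3/2, M_2 = 0.
On [0, 2], with S_1(x) = a_1 + b_1·x + c_1·x² + d_1·x³: c_1 = M_1/2 = 3/4, d_1 = (M_2 - M_1)/(6h_1) = -1/8, b_1 = Δ_1 - h_1(2M_1 + M_2)/6 = -1.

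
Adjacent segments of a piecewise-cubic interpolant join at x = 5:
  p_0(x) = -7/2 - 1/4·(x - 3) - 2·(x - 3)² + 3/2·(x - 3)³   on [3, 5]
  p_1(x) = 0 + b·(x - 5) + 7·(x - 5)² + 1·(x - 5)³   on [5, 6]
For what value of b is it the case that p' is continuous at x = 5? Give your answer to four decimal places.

9.7500

p_0'(x) = -1/4 - 4·(x - 3) + 9/2·(x - 3)², so p_0'(5) = 39/4. On the right, p_1'(5) = b, so b = 39/4.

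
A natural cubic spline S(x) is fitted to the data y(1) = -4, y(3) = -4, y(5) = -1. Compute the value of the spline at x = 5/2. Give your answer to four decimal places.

With σ_i denoting the second derivative at x_i, h_i = 2, 2, and Δ_i = (y_(i+1) − y_i)/h_i = 0, 3/2:
  2·σ_0 + 8·σ_1 + 2·σ_2 = 6(Δ_1 - Δ_0) = 9
Natural end conditions: σ_0 = σ_2 = 0.
Forward elimination and back-substitution give σ_0 = 0, σ_1 = 9/8, σ_2 = 0.
On [1, 3], S(x) = -4 - 3/8·(x - 1) + 0·(x - 1)² + 3/32·(x - 1)³.
With (x - 1) = 3/2: S(5/2) = -1087/256.

-4.2461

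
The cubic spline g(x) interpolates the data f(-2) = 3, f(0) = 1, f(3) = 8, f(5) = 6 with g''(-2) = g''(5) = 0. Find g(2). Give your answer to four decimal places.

5.9841

Put m_i = g'' at the i-th knot. Here h = (2, 3, 2) and Δ = (-1, 7/3, -1), so the interior equations h_(i-1)·m_(i-1) + 2(h_(i-1)+h_i)·m_i + h_i·m_(i+1) = 6(Δ_i − Δ_(i-1)) read
  2·m_0 + 10·m_1 + 3·m_2 = 6(Δ_1 - Δ_0) = 20
  3·m_1 + 10·m_2 + 2·m_3 = 6(Δ_2 - Δ_1) = -20
Natural end conditions: m_0 = m_3 = 0.
Forward elimination and back-substitution give m_0 = 0, m_1 = 20/7, m_2 = -20/7, m_3 = 0.
On [0, 3], g(x) = 1 + 19/21·x + 10/7·x² - 20/63·x³.
With x = 2: g(2) = 377/63.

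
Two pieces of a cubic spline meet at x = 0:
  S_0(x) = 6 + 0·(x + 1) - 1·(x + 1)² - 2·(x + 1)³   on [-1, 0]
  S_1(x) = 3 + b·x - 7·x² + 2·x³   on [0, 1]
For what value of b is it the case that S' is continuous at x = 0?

-8

S_0'(x) = 0 - 2·(x + 1) - 6·(x + 1)², so S_0'(0) = -8. On the right, S_1'(0) = b, so b = -8.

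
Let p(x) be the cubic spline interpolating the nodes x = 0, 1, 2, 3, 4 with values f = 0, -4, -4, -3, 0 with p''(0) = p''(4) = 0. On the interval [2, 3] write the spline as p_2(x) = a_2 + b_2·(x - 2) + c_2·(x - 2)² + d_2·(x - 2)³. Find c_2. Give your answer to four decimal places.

With M_i denoting the second derivative at x_i, h_i = 1, 1, 1, 1, and Δ_i = (y_(i+1) − y_i)/h_i = -4, 0, 1, 3:
  1·M_0 + 4·M_1 + 1·M_2 = 6(Δ_1 - Δ_0) = 24
  1·M_1 + 4·M_2 + 1·M_3 = 6(Δ_2 - Δ_1) = 6
  1·M_2 + 4·M_3 + 1·M_4 = 6(Δ_3 - Δ_2) = 12
Natural end conditions: M_0 = M_4 = 0.
Forward elimination and back-substitution give M_0 = 0, M_1 = 87/14, M_2 = -6/7, M_3 = 45/14, M_4 = 0.
On [2, 3], with p_2(x) = a_2 + b_2·(x - 2) + c_2·(x - 2)² + d_2·(x - 2)³: c_2 = M_2/2 = -3/7, d_2 = (M_3 - M_2)/(6h_2) = 19/28, b_2 = Δ_2 - h_2(2M_2 + M_3)/6 = 3/4.

-0.4286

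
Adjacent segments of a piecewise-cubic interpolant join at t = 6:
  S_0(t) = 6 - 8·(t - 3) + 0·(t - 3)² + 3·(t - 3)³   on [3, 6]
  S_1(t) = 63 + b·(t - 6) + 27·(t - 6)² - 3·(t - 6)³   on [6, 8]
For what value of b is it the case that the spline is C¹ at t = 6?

S_0'(t) = -8 + 0·(t - 3) + 9·(t - 3)², so S_0'(6) = 73. On the right, S_1'(6) = b, so b = 73.

73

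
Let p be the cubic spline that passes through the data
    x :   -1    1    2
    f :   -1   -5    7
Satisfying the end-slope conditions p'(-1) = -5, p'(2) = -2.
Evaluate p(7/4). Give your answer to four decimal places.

5.9922

Put m_i = p'' at the i-th knot. Here h = (2, 1) and Δ = (-2, 12), so the interior equations h_(i-1)·m_(i-1) + 2(h_(i-1)+h_i)·m_i + h_i·m_(i+1) = 6(Δ_i − Δ_(i-1)) read
  2·m_0 + 6·m_1 + 1·m_2 = 6(Δ_1 - Δ_0) = 84
Clamped end conditions give two more equations: 2h_0·m_0 + h_0·m_1 = 6(Δ_0 - p'(-1)) = 18 and h_1·m_1 + 2h_1·m_2 = 6(p'(2) - Δ_1) = -84.
Solving: m_0 = -17/2, m_1 = 26, m_2 = -55.
On [1, 2], p(x) = -5 + 25/2·(x - 1) + 13·(x - 1)² - 27/2·(x - 1)³.
With (x - 1) = 3/4: p(7/4) = 767/128.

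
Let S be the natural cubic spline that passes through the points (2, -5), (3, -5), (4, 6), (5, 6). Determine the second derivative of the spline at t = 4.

-22

With M_i denoting the second derivative at x_i, h_i = 1, 1, 1, and Δ_i = (y_(i+1) − y_i)/h_i = 0, 11, 0:
  1·M_0 + 4·M_1 + 1·M_2 = 6(Δ_1 - Δ_0) = 66
  1·M_1 + 4·M_2 + 1·M_3 = 6(Δ_2 - Δ_1) = -66
Natural end conditions: M_0 = M_3 = 0.
Solving: M_0 = 0, M_1 = 22, M_2 = -22, M_3 = 0.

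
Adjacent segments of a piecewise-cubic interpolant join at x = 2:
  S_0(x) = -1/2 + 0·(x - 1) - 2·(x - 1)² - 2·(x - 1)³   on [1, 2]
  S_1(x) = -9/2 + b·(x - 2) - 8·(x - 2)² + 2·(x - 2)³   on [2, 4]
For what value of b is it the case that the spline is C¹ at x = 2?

-10

S_0'(x) = 0 - 4·(x - 1) - 6·(x - 1)², so S_0'(2) = -10. On the right, S_1'(2) = b, so b = -10.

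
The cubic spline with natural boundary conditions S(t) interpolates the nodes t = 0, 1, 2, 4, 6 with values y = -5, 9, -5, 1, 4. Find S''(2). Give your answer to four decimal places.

With M_i denoting the second derivative at x_i, h_i = 1, 1, 2, 2, and Δ_i = (y_(i+1) − y_i)/h_i = 14, -14, 3, 3/2:
  1·M_0 + 4·M_1 + 1·M_2 = 6(Δ_1 - Δ_0) = -168
  1·M_1 + 6·M_2 + 2·M_3 = 6(Δ_2 - Δ_1) = 102
  2·M_2 + 8·M_3 + 2·M_4 = 6(Δ_3 - Δ_2) = -9
Natural end conditions: M_0 = M_4 = 0.
Hence M_0 = 0, M_1 = -1371/28, M_2 = 195/7, M_3 = -453/56, M_4 = 0.

27.8571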